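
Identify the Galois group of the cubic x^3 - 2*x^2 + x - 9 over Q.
Gal(K/Q) = S_3 (symmetric group of order 6)

Compute the discriminant of x^3 + (-2)*x^2 + (1)*x + (-9): Δ = -2151. Since Δ is not a rational square, the Galois group is not contained in A_3; it must be the full S_3 (irreducibility of the cubic rules out anything smaller).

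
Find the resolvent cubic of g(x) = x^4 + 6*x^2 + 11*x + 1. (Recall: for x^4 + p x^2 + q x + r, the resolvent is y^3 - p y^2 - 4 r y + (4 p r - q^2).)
h(y) = y^3 - 6*y^2 - 4*y - 97

Identify coefficients: p = 6, q = 11, r = 1.
Plug into h(y) = y^3 - p y^2 - 4 r y + (4 p r - q^2):
  h(y) = y^3 - (6) y^2 - 4*(1) y + (4*(6)*(1) - (11)^2)
       = y^3 + (-6) y^2 + (-4) y + (-97).
Simplifying: h(y) = y^3 - 6*y^2 - 4*y - 97.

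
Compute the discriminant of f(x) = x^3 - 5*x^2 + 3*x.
Δ = 117

For x^3 + a x^2 + b x + c the discriminant is Δ = 18 a b c - 4 a^3 c + a^2 b^2 - 4 b^3 - 27 c^2.
Plug a = -5, b = 3, c = 0:
  18*(-5)*(3)*(0) - 4*(-5)^3*(0) + (-5)^2*(3)^2 - 4*(3)^3 - 27*(0)^2
  = 0 + (0) + 225 + (-108) + (0)
  = 117.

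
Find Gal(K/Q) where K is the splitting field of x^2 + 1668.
Gal(K/Q) = Z/2Z (cyclic of order 2)

x^2 + 1668 is irreducible over Q since -1668 is not a rational square. The splitting field Q(sqrt(-1668)) has degree 2 over Q, and its unique nontrivial automorphism is sqrt(-1668) ↦ -sqrt(-1668). Hence Gal(Q(sqrt(-1668))/Q) = Z/2Z.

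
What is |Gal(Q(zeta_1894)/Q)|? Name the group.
|Gal(Q(zeta_1894)/Q)| = phi(1894) = 946; group ≅ (Z/1894Z)^* ≅ Z/946Z

The n-th cyclotomic polynomial Φ_1894(x) is the minimal polynomial of zeta_1894 over Q and has degree phi(1894) = 946. So Q(zeta_1894) is a degree-946 Galois extension with Galois group (Z/1894Z)^*. By CRT, (Z/1894Z)^* ≅ (Z/2Z)^* × (Z/947Z)^*. Each prime-power unit group is (Z/2Z)^* ≅ trivial group (order 1); (Z/947Z)^* ≅ Z/946Z. Hence Gal(Q(zeta_1894)/Q) ≅ Z/946Z.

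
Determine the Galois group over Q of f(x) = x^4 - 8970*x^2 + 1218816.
Gal(K/Q) = Z/2Z (cyclic of order 2)

f factors as (x^2 - 138)(x^2 - 8832), so the splitting field is K = Q(sqrt(138), sqrt(8832)). The squarefree part of 138 is 138 and the squarefree part of 8832 is also 138, so sqrt(138) and sqrt(8832) are both rational multiples of sqrt(138). Hence Q(sqrt(138)) = Q(sqrt(8832)) = Q(sqrt(138)), and the splitting field collapses to a single degree-2 extension with Galois group Z/2Z.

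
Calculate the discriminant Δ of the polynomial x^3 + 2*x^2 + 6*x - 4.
Δ = -1888

For x^3 + a x^2 + b x + c the discriminant is Δ = 18 a b c - 4 a^3 c + a^2 b^2 - 4 b^3 - 27 c^2.
Plug a = 2, b = 6, c = -4:
  18*(2)*(6)*(-4) - 4*(2)^3*(-4) + (2)^2*(6)^2 - 4*(6)^3 - 27*(-4)^2
  = -864 + (128) + 144 + (-864) + (-432)
  = -1888.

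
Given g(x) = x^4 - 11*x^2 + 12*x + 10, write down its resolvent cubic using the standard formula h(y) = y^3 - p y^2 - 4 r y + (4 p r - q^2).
h(y) = y^3 + 11*y^2 - 40*y - 584

Identify coefficients: p = -11, q = 12, r = 10.
Plug into h(y) = y^3 - p y^2 - 4 r y + (4 p r - q^2):
  h(y) = y^3 - (-11) y^2 - 4*(10) y + (4*(-11)*(10) - (12)^2)
       = y^3 + (11) y^2 + (-40) y + (-584).
Simplifying: h(y) = y^3 + 11*y^2 - 40*y - 584.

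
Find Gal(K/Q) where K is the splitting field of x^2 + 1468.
Gal(K/Q) = Z/2Z (cyclic of order 2)

x^2 + 1468 is irreducible over Q since -1468 is not a rational square. The splitting field Q(sqrt(-1468)) has degree 2 over Q, and its unique nontrivial automorphism is sqrt(-1468) ↦ -sqrt(-1468). Hence Gal(Q(sqrt(-1468))/Q) = Z/2Z.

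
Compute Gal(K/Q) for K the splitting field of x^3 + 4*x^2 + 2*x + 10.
Gal(K/Q) = S_3 (symmetric group of order 6)

Compute the discriminant of x^3 + (4)*x^2 + (2)*x + (10): Δ = -3788. Since Δ is not a rational square, the Galois group is not contained in A_3; it must be the full S_3 (irreducibility of the cubic rules out anything smaller).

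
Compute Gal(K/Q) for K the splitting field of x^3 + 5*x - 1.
Gal(K/Q) = S_3 (symmetric group of order 6)

Compute the discriminant of x^3 + (0)*x^2 + (5)*x + (-1): Δ = -527. Since Δ is not a rational square, the Galois group is not contained in A_3; it must be the full S_3 (irreducibility of the cubic rules out anything smaller).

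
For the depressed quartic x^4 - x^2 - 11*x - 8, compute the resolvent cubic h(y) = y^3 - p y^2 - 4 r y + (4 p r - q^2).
h(y) = y^3 + y^2 + 32*y - 89

Identify coefficients: p = -1, q = -11, r = -8.
Plug into h(y) = y^3 - p y^2 - 4 r y + (4 p r - q^2):
  h(y) = y^3 - (-1) y^2 - 4*(-8) y + (4*(-1)*(-8) - (-11)^2)
       = y^3 + (1) y^2 + (32) y + (-89).
Simplifying: h(y) = y^3 + y^2 + 32*y - 89.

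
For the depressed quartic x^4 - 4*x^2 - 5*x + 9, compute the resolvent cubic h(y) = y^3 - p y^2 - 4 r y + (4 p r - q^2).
h(y) = y^3 + 4*y^2 - 36*y - 169

Identify coefficients: p = -4, q = -5, r = 9.
Plug into h(y) = y^3 - p y^2 - 4 r y + (4 p r - q^2):
  h(y) = y^3 - (-4) y^2 - 4*(9) y + (4*(-4)*(9) - (-5)^2)
       = y^3 + (4) y^2 + (-36) y + (-169).
Simplifying: h(y) = y^3 + 4*y^2 - 36*y - 169.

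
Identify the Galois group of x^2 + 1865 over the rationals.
Gal(K/Q) = Z/2Z (cyclic of order 2)

x^2 + 1865 is irreducible over Q since -1865 is not a rational square. The splitting field Q(sqrt(-1865)) has degree 2 over Q, and its unique nontrivial automorphism is sqrt(-1865) ↦ -sqrt(-1865). Hence Gal(Q(sqrt(-1865))/Q) = Z/2Z.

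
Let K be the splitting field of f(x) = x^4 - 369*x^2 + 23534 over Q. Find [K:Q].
[K:Q] = 4

f factors as (x^2 - 82)(x^2 - 287); the splitting field is K = Q(sqrt(82), sqrt(287)). Since 82, 287, and 23534 are all non-squares in Q, the three subfields Q(sqrt(82)), Q(sqrt(287)), Q(sqrt(23534)) are distinct degree-2 extensions, so [K:Q] = 4 (Klein four Galois group).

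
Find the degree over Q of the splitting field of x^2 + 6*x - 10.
[K:Q] = 2

The discriminant of x^2 + (6)*x + (-10) is b^2 - 4c = 36 - (-40) = 76. Since 76 is not a perfect square in Q, the polynomial is irreducible over Q. Its two roots generate a degree-2 extension, so [K:Q] = 2.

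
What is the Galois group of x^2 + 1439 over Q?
Gal(K/Q) = Z/2Z (cyclic of order 2)

x^2 + 1439 is irreducible over Q since -1439 is not a rational square. The splitting field Q(sqrt(-1439)) has degree 2 over Q, and its unique nontrivial automorphism is sqrt(-1439) ↦ -sqrt(-1439). Hence Gal(Q(sqrt(-1439))/Q) = Z/2Z.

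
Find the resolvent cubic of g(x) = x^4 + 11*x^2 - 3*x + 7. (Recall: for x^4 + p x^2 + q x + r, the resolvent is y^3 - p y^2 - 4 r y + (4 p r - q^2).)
h(y) = y^3 - 11*y^2 - 28*y + 299

Identify coefficients: p = 11, q = -3, r = 7.
Plug into h(y) = y^3 - p y^2 - 4 r y + (4 p r - q^2):
  h(y) = y^3 - (11) y^2 - 4*(7) y + (4*(11)*(7) - (-3)^2)
       = y^3 + (-11) y^2 + (-28) y + (299).
Simplifying: h(y) = y^3 - 11*y^2 - 28*y + 299.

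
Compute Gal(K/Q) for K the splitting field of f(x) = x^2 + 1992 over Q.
Gal(K/Q) = Z/2Z (cyclic of order 2)

x^2 + 1992 is irreducible over Q since -1992 is not a rational square. The splitting field Q(sqrt(-1992)) has degree 2 over Q, and its unique nontrivial automorphism is sqrt(-1992) ↦ -sqrt(-1992). Hence Gal(Q(sqrt(-1992))/Q) = Z/2Z.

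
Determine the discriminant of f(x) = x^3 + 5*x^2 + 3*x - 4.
Δ = 605

For x^3 + a x^2 + b x + c the discriminant is Δ = 18 a b c - 4 a^3 c + a^2 b^2 - 4 b^3 - 27 c^2.
Plug a = 5, b = 3, c = -4:
  18*(5)*(3)*(-4) - 4*(5)^3*(-4) + (5)^2*(3)^2 - 4*(3)^3 - 27*(-4)^2
  = -1080 + (2000) + 225 + (-108) + (-432)
  = 605.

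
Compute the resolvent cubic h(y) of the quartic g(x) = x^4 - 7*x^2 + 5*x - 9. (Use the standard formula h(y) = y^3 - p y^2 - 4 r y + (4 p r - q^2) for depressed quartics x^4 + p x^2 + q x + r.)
h(y) = y^3 + 7*y^2 + 36*y + 227

Identify coefficients: p = -7, q = 5, r = -9.
Plug into h(y) = y^3 - p y^2 - 4 r y + (4 p r - q^2):
  h(y) = y^3 - (-7) y^2 - 4*(-9) y + (4*(-7)*(-9) - (5)^2)
       = y^3 + (7) y^2 + (36) y + (227).
Simplifying: h(y) = y^3 + 7*y^2 + 36*y + 227.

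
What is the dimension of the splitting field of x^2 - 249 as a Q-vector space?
[K:Q] = 2

The polynomial x^2 - 249 is irreducible over Q since 249 is not a perfect square. Its splitting field is Q(sqrt(249)), which has degree 2 over Q.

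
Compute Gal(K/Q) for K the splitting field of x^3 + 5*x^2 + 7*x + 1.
Gal(K/Q) = S_3 (symmetric group of order 6)

Compute the discriminant of x^3 + (5)*x^2 + (7)*x + (1): Δ = -44. Since Δ is not a rational square, the Galois group is not contained in A_3; it must be the full S_3 (irreducibility of the cubic rules out anything smaller).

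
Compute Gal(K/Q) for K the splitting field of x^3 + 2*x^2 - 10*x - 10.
Gal(K/Q) = S_3 (symmetric group of order 6)

Compute the discriminant of x^3 + (2)*x^2 + (-10)*x + (-10): Δ = 5620. Since Δ is not a rational square, the Galois group is not contained in A_3; it must be the full S_3 (irreducibility of the cubic rules out anything smaller).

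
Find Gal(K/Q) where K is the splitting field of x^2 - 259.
Gal(K/Q) = Z/2Z (cyclic of order 2)

x^2 - 259 is irreducible over Q since 259 is not a rational square. The splitting field Q(sqrt(259)) has degree 2 over Q, and its unique nontrivial automorphism is sqrt(259) ↦ -sqrt(259). Hence Gal(Q(sqrt(259))/Q) = Z/2Z.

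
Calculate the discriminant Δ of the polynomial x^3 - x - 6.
Δ = -968

For x^3 + a x^2 + b x + c the discriminant is Δ = 18 a b c - 4 a^3 c + a^2 b^2 - 4 b^3 - 27 c^2.
Plug a = 0, b = -1, c = -6:
  18*(0)*(-1)*(-6) - 4*(0)^3*(-6) + (0)^2*(-1)^2 - 4*(-1)^3 - 27*(-6)^2
  = 0 + (0) + 0 + (4) + (-972)
  = -968.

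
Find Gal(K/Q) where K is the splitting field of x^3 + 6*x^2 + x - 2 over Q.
Gal(K/Q) = S_3 (symmetric group of order 6)

Compute the discriminant of x^3 + (6)*x^2 + (1)*x + (-2): Δ = 1436. Since Δ is not a rational square, the Galois group is not contained in A_3; it must be the full S_3 (irreducibility of the cubic rules out anything smaller).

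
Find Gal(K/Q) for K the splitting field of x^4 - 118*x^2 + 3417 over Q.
Gal(K/Q) = V_4 (Klein four-group, Z/2Z × Z/2Z)

f factors as (x^2 - 51)(x^2 - 67), so the splitting field is K = Q(sqrt(51), sqrt(67)). The elements 51, 67, 3417 are all non-squares in Q, so sqrt(51) and sqrt(67) generate independent quadratic extensions. Thus [K:Q] = 4 and Gal(K/Q) is generated by the two order-2 automorphisms sqrt(51) ↦ -sqrt(51) and sqrt(67) ↦ -sqrt(67), giving V_4.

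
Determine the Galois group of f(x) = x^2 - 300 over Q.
Gal(K/Q) = Z/2Z (cyclic of order 2)

x^2 - 300 is irreducible over Q since 300 is not a rational square. The splitting field Q(sqrt(300)) has degree 2 over Q, and its unique nontrivial automorphism is sqrt(300) ↦ -sqrt(300). Hence Gal(Q(sqrt(300))/Q) = Z/2Z.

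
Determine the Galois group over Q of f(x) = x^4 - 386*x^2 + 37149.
Gal(K/Q) = V_4 (Klein four-group, Z/2Z × Z/2Z)

f factors as (x^2 - 203)(x^2 - 183), so the splitting field is K = Q(sqrt(203), sqrt(183)). The elements 203, 183, 37149 are all non-squares in Q, so sqrt(203) and sqrt(183) generate independent quadratic extensions. Thus [K:Q] = 4 and Gal(K/Q) is generated by the two order-2 automorphisms sqrt(203) ↦ -sqrt(203) and sqrt(183) ↦ -sqrt(183), giving V_4.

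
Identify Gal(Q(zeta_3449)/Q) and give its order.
|Gal(Q(zeta_3449)/Q)| = phi(3449) = 3448; group ≅ (Z/3449Z)^* ≅ Z/3448Z

The n-th cyclotomic polynomial Φ_3449(x) is the minimal polynomial of zeta_3449 over Q and has degree phi(3449) = 3448. So Q(zeta_3449) is a degree-3448 Galois extension with Galois group (Z/3449Z)^*. (Z/3449Z)^* is cyclic since 3449 is an odd prime power (or 4). Hence Gal(Q(zeta_3449)/Q) ≅ Z/3448Z.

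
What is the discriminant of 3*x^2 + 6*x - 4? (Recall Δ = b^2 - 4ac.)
Δ = 84

For a quadratic a x^2 + b x + c the discriminant is Δ = b^2 - 4ac = (6)^2 - 4*(3)*(-4) = 36 - (-48) = 84.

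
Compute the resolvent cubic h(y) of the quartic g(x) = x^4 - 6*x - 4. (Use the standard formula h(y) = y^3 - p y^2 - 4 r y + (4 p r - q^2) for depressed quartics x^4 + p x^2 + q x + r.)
h(y) = y^3 + 16*y - 36

Identify coefficients: p = 0, q = -6, r = -4.
Plug into h(y) = y^3 - p y^2 - 4 r y + (4 p r - q^2):
  h(y) = y^3 - (0) y^2 - 4*(-4) y + (4*(0)*(-4) - (-6)^2)
       = y^3 + (0) y^2 + (16) y + (-36).
Simplifying: h(y) = y^3 + 16*y - 36.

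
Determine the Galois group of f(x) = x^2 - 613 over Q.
Gal(K/Q) = Z/2Z (cyclic of order 2)

x^2 - 613 is irreducible over Q since 613 is not a rational square. The splitting field Q(sqrt(613)) has degree 2 over Q, and its unique nontrivial automorphism is sqrt(613) ↦ -sqrt(613). Hence Gal(Q(sqrt(613))/Q) = Z/2Z.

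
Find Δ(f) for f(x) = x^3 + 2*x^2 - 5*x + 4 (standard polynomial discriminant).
Δ = -680

For x^3 + a x^2 + b x + c the discriminant is Δ = 18 a b c - 4 a^3 c + a^2 b^2 - 4 b^3 - 27 c^2.
Plug a = 2, b = -5, c = 4:
  18*(2)*(-5)*(4) - 4*(2)^3*(4) + (2)^2*(-5)^2 - 4*(-5)^3 - 27*(4)^2
  = -720 + (-128) + 100 + (500) + (-432)
  = -680.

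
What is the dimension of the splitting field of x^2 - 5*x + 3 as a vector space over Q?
[K:Q] = 2

The discriminant of x^2 + (-5)*x + (3) is b^2 - 4c = 25 - (12) = 13. Since 13 is not a perfect square in Q, the polynomial is irreducible over Q. Its two roots generate a degree-2 extension, so [K:Q] = 2.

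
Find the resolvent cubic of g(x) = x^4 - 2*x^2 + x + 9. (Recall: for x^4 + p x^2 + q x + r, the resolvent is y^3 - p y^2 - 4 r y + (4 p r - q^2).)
h(y) = y^3 + 2*y^2 - 36*y - 73

Identify coefficients: p = -2, q = 1, r = 9.
Plug into h(y) = y^3 - p y^2 - 4 r y + (4 p r - q^2):
  h(y) = y^3 - (-2) y^2 - 4*(9) y + (4*(-2)*(9) - (1)^2)
       = y^3 + (2) y^2 + (-36) y + (-73).
Simplifying: h(y) = y^3 + 2*y^2 - 36*y - 73.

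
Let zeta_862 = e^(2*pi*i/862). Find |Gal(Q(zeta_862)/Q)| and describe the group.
|Gal(Q(zeta_862)/Q)| = phi(862) = 430; group ≅ (Z/862Z)^* ≅ Z/430Z

The n-th cyclotomic polynomial Φ_862(x) is the minimal polynomial of zeta_862 over Q and has degree phi(862) = 430. So Q(zeta_862) is a degree-430 Galois extension with Galois group (Z/862Z)^*. By CRT, (Z/862Z)^* ≅ (Z/2Z)^* × (Z/431Z)^*. Each prime-power unit group is (Z/2Z)^* ≅ trivial group (order 1); (Z/431Z)^* ≅ Z/430Z. Hence Gal(Q(zeta_862)/Q) ≅ Z/430Z.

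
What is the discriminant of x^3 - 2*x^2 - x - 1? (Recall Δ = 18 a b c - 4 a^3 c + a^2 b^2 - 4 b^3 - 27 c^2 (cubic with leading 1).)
Δ = -87

For x^3 + a x^2 + b x + c the discriminant is Δ = 18 a b c - 4 a^3 c + a^2 b^2 - 4 b^3 - 27 c^2.
Plug a = -2, b = -1, c = -1:
  18*(-2)*(-1)*(-1) - 4*(-2)^3*(-1) + (-2)^2*(-1)^2 - 4*(-1)^3 - 27*(-1)^2
  = -36 + (-32) + 4 + (4) + (-27)
  = -87.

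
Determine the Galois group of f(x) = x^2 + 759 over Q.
Gal(K/Q) = Z/2Z (cyclic of order 2)

x^2 + 759 is irreducible over Q since -759 is not a rational square. The splitting field Q(sqrt(-759)) has degree 2 over Q, and its unique nontrivial automorphism is sqrt(-759) ↦ -sqrt(-759). Hence Gal(Q(sqrt(-759))/Q) = Z/2Z.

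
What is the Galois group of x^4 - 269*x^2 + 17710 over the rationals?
Gal(K/Q) = V_4 (Klein four-group, Z/2Z × Z/2Z)

f factors as (x^2 - 154)(x^2 - 115), so the splitting field is K = Q(sqrt(154), sqrt(115)). The elements 154, 115, 17710 are all non-squares in Q, so sqrt(154) and sqrt(115) generate independent quadratic extensions. Thus [K:Q] = 4 and Gal(K/Q) is generated by the two order-2 automorphisms sqrt(154) ↦ -sqrt(154) and sqrt(115) ↦ -sqrt(115), giving V_4.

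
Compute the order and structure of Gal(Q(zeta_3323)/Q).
|Gal(Q(zeta_3323)/Q)| = phi(3323) = 3322; group ≅ (Z/3323Z)^* ≅ Z/3322Z

The n-th cyclotomic polynomial Φ_3323(x) is the minimal polynomial of zeta_3323 over Q and has degree phi(3323) = 3322. So Q(zeta_3323) is a degree-3322 Galois extension with Galois group (Z/3323Z)^*. (Z/3323Z)^* is cyclic since 3323 is an odd prime power (or 4). Hence Gal(Q(zeta_3323)/Q) ≅ Z/3322Z.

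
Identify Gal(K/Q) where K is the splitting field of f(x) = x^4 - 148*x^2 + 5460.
Gal(K/Q) = V_4 (Klein four-group, Z/2Z × Z/2Z)

f factors as (x^2 - 78)(x^2 - 70), so the splitting field is K = Q(sqrt(78), sqrt(70)). The elements 78, 70, 5460 are all non-squares in Q, so sqrt(78) and sqrt(70) generate independent quadratic extensions. Thus [K:Q] = 4 and Gal(K/Q) is generated by the two order-2 automorphisms sqrt(78) ↦ -sqrt(78) and sqrt(70) ↦ -sqrt(70), giving V_4.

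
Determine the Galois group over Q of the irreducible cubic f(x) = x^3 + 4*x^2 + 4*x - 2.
Gal(K/Q) = S_3 (symmetric group of order 6)

Compute the discriminant of x^3 + (4)*x^2 + (4)*x + (-2): Δ = -172. Since Δ is not a rational square, the Galois group is not contained in A_3; it must be the full S_3 (irreducibility of the cubic rules out anything smaller).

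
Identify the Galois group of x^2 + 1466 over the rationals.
Gal(K/Q) = Z/2Z (cyclic of order 2)

x^2 + 1466 is irreducible over Q since -1466 is not a rational square. The splitting field Q(sqrt(-1466)) has degree 2 over Q, and its unique nontrivial automorphism is sqrt(-1466) ↦ -sqrt(-1466). Hence Gal(Q(sqrt(-1466))/Q) = Z/2Z.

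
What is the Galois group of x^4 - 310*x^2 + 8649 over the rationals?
Gal(K/Q) = Z/2Z (cyclic of order 2)

f factors as (x^2 - 31)(x^2 - 279), so the splitting field is K = Q(sqrt(31), sqrt(279)). The squarefree part of 31 is 31 and the squarefree part of 279 is also 31, so sqrt(31) and sqrt(279) are both rational multiples of sqrt(31). Hence Q(sqrt(31)) = Q(sqrt(279)) = Q(sqrt(31)), and the splitting field collapses to a single degree-2 extension with Galois group Z/2Z.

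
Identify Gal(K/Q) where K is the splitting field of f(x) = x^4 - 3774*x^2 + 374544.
Gal(K/Q) = Z/2Z (cyclic of order 2)

f factors as (x^2 - 102)(x^2 - 3672), so the splitting field is K = Q(sqrt(102), sqrt(3672)). The squarefree part of 102 is 102 and the squarefree part of 3672 is also 102, so sqrt(102) and sqrt(3672) are both rational multiples of sqrt(102). Hence Q(sqrt(102)) = Q(sqrt(3672)) = Q(sqrt(102)), and the splitting field collapses to a single degree-2 extension with Galois group Z/2Z.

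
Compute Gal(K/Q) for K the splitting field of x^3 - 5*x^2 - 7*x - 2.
Gal(K/Q) = S_3 (symmetric group of order 6)

Compute the discriminant of x^3 + (-5)*x^2 + (-7)*x + (-2): Δ = 229. Since Δ is not a rational square, the Galois group is not contained in A_3; it must be the full S_3 (irreducibility of the cubic rules out anything smaller).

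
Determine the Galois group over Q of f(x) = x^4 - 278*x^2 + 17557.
Gal(K/Q) = V_4 (Klein four-group, Z/2Z × Z/2Z)

f factors as (x^2 - 97)(x^2 - 181), so the splitting field is K = Q(sqrt(97), sqrt(181)). The elements 97, 181, 17557 are all non-squares in Q, so sqrt(97) and sqrt(181) generate independent quadratic extensions. Thus [K:Q] = 4 and Gal(K/Q) is generated by the two order-2 automorphisms sqrt(97) ↦ -sqrt(97) and sqrt(181) ↦ -sqrt(181), giving V_4.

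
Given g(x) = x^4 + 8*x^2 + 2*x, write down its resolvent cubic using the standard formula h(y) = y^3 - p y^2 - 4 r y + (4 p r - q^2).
h(y) = y^3 - 8*y^2 - 4

Identify coefficients: p = 8, q = 2, r = 0.
Plug into h(y) = y^3 - p y^2 - 4 r y + (4 p r - q^2):
  h(y) = y^3 - (8) y^2 - 4*(0) y + (4*(8)*(0) - (2)^2)
       = y^3 + (-8) y^2 + (0) y + (-4).
Simplifying: h(y) = y^3 - 8*y^2 - 4.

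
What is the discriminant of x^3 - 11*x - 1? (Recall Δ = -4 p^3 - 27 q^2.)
Δ = 5297

For a depressed cubic x^3 + p x + q the discriminant is Δ = -4 p^3 - 27 q^2 = -4*(-11)^3 - 27*(-1)^2 = 5324 - 27 = 5297.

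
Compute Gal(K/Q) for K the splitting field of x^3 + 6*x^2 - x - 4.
Gal(K/Q) = S_3 (symmetric group of order 6)

Compute the discriminant of x^3 + (6)*x^2 + (-1)*x + (-4): Δ = 3496. Since Δ is not a rational square, the Galois group is not contained in A_3; it must be the full S_3 (irreducibility of the cubic rules out anything smaller).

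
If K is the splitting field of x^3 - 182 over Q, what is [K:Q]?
[K:Q] = 6

x^3 - 182 has one real root r = 182^(1/3) and two complex roots r*zeta_3, r*zeta_3^2 where zeta_3 = e^(2*pi*i/3). The splitting field is Q(r, zeta_3). [Q(r):Q] = 3 and [Q(zeta_3):Q] = 2 with gcd = 1, so [Q(r, zeta_3):Q] = 3 * 2 = 6.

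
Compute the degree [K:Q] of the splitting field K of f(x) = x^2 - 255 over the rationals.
[K:Q] = 2

The polynomial x^2 - 255 is irreducible over Q since 255 is not a perfect square. Its splitting field is Q(sqrt(255)), which has degree 2 over Q.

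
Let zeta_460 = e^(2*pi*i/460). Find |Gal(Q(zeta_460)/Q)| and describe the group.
|Gal(Q(zeta_460)/Q)| = phi(460) = 176; group ≅ (Z/460Z)^* ≅ Z/2Z × Z/4Z × Z/22Z

The n-th cyclotomic polynomial Φ_460(x) is the minimal polynomial of zeta_460 over Q and has degree phi(460) = 176. So Q(zeta_460) is a degree-176 Galois extension with Galois group (Z/460Z)^*. By CRT, (Z/460Z)^* ≅ (Z/4Z)^* × (Z/5Z)^* × (Z/23Z)^*. Each prime-power unit group is (Z/4Z)^* ≅ Z/2Z; (Z/5Z)^* ≅ Z/4Z; (Z/23Z)^* ≅ Z/22Z. Hence Gal(Q(zeta_460)/Q) ≅ Z/2Z × Z/4Z × Z/22Z.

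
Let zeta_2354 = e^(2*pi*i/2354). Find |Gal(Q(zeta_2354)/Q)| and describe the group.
|Gal(Q(zeta_2354)/Q)| = phi(2354) = 1060; group ≅ (Z/2354Z)^* ≅ Z/10Z × Z/106Z

The n-th cyclotomic polynomial Φ_2354(x) is the minimal polynomial of zeta_2354 over Q and has degree phi(2354) = 1060. So Q(zeta_2354) is a degree-1060 Galois extension with Galois group (Z/2354Z)^*. By CRT, (Z/2354Z)^* ≅ (Z/2Z)^* × (Z/11Z)^* × (Z/107Z)^*. Each prime-power unit group is (Z/2Z)^* ≅ trivial group (order 1); (Z/11Z)^* ≅ Z/10Z; (Z/107Z)^* ≅ Z/106Z. Hence Gal(Q(zeta_2354)/Q) ≅ Z/10Z × Z/106Z.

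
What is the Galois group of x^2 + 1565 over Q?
Gal(K/Q) = Z/2Z (cyclic of order 2)

x^2 + 1565 is irreducible over Q since -1565 is not a rational square. The splitting field Q(sqrt(-1565)) has degree 2 over Q, and its unique nontrivial automorphism is sqrt(-1565) ↦ -sqrt(-1565). Hence Gal(Q(sqrt(-1565))/Q) = Z/2Z.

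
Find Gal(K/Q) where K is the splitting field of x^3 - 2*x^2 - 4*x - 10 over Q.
Gal(K/Q) = S_3 (symmetric group of order 6)

Compute the discriminant of x^3 + (-2)*x^2 + (-4)*x + (-10): Δ = -4140. Since Δ is not a rational square, the Galois group is not contained in A_3; it must be the full S_3 (irreducibility of the cubic rules out anything smaller).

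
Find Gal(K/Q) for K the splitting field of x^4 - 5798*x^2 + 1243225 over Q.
Gal(K/Q) = Z/2Z (cyclic of order 2)

f factors as (x^2 - 5575)(x^2 - 223), so the splitting field is K = Q(sqrt(5575), sqrt(223)). The squarefree part of 5575 is 223 and the squarefree part of 223 is also 223, so sqrt(5575) and sqrt(223) are both rational multiples of sqrt(223). Hence Q(sqrt(5575)) = Q(sqrt(223)) = Q(sqrt(223)), and the splitting field collapses to a single degree-2 extension with Galois group Z/2Z.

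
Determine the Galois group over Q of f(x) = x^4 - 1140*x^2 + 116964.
Gal(K/Q) = Z/2Z (cyclic of order 2)

f factors as (x^2 - 114)(x^2 - 1026), so the splitting field is K = Q(sqrt(114), sqrt(1026)). The squarefree part of 114 is 114 and the squarefree part of 1026 is also 114, so sqrt(114) and sqrt(1026) are both rational multiples of sqrt(114). Hence Q(sqrt(114)) = Q(sqrt(1026)) = Q(sqrt(114)), and the splitting field collapses to a single degree-2 extension with Galois group Z/2Z.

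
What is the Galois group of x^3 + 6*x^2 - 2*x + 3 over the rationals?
Gal(K/Q) = S_3 (symmetric group of order 6)

Compute the discriminant of x^3 + (6)*x^2 + (-2)*x + (3): Δ = -3307. Since Δ is not a rational square, the Galois group is not contained in A_3; it must be the full S_3 (irreducibility of the cubic rules out anything smaller).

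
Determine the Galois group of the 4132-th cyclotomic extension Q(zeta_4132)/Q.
|Gal(Q(zeta_4132)/Q)| = phi(4132) = 2064; group ≅ (Z/4132Z)^* ≅ Z/2Z × Z/1032Z

The n-th cyclotomic polynomial Φ_4132(x) is the minimal polynomial of zeta_4132 over Q and has degree phi(4132) = 2064. So Q(zeta_4132) is a degree-2064 Galois extension with Galois group (Z/4132Z)^*. By CRT, (Z/4132Z)^* ≅ (Z/4Z)^* × (Z/1033Z)^*. Each prime-power unit group is (Z/4Z)^* ≅ Z/2Z; (Z/1033Z)^* ≅ Z/1032Z. Hence Gal(Q(zeta_4132)/Q) ≅ Z/2Z × Z/1032Z.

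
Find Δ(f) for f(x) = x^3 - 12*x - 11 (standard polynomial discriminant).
Δ = 3645

For a depressed cubic x^3 + p x + q the discriminant is Δ = -4 p^3 - 27 q^2 = -4*(-12)^3 - 27*(-11)^2 = 6912 - 3267 = 3645.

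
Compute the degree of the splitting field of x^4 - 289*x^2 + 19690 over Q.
[K:Q] = 4

f factors as (x^2 - 110)(x^2 - 179); the splitting field is K = Q(sqrt(110), sqrt(179)). Since 110, 179, and 19690 are all non-squares in Q, the three subfields Q(sqrt(110)), Q(sqrt(179)), Q(sqrt(19690)) are distinct degree-2 extensions, so [K:Q] = 4 (Klein four Galois group).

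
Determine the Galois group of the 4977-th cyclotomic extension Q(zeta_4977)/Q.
|Gal(Q(zeta_4977)/Q)| = phi(4977) = 2808; group ≅ (Z/4977Z)^* ≅ Z/6Z × Z/6Z × Z/78Z

The n-th cyclotomic polynomial Φ_4977(x) is the minimal polynomial of zeta_4977 over Q and has degree phi(4977) = 2808. So Q(zeta_4977) is a degree-2808 Galois extension with Galois group (Z/4977Z)^*. By CRT, (Z/4977Z)^* ≅ (Z/9Z)^* × (Z/7Z)^* × (Z/79Z)^*. Each prime-power unit group is (Z/9Z)^* ≅ Z/6Z; (Z/7Z)^* ≅ Z/6Z; (Z/79Z)^* ≅ Z/78Z. Hence Gal(Q(zeta_4977)/Q) ≅ Z/6Z × Z/6Z × Z/78Z.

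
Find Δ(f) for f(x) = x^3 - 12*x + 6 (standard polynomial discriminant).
Δ = 5940

For a depressed cubic x^3 + p x + q the discriminant is Δ = -4 p^3 - 27 q^2 = -4*(-12)^3 - 27*(6)^2 = 6912 - 972 = 5940.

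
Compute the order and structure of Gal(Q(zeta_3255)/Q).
|Gal(Q(zeta_3255)/Q)| = phi(3255) = 1440; group ≅ (Z/3255Z)^* ≅ Z/2Z × Z/4Z × Z/6Z × Z/30Z

The n-th cyclotomic polynomial Φ_3255(x) is the minimal polynomial of zeta_3255 over Q and has degree phi(3255) = 1440. So Q(zeta_3255) is a degree-1440 Galois extension with Galois group (Z/3255Z)^*. By CRT, (Z/3255Z)^* ≅ (Z/3Z)^* × (Z/5Z)^* × (Z/7Z)^* × (Z/31Z)^*. Each prime-power unit group is (Z/3Z)^* ≅ Z/2Z; (Z/5Z)^* ≅ Z/4Z; (Z/7Z)^* ≅ Z/6Z; (Z/31Z)^* ≅ Z/30Z. Hence Gal(Q(zeta_3255)/Q) ≅ Z/2Z × Z/4Z × Z/6Z × Z/30Z.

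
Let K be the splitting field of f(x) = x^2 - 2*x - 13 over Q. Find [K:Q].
[K:Q] = 2

The discriminant of x^2 + (-2)*x + (-13) is b^2 - 4c = 4 - (-52) = 56. Since 56 is not a perfect square in Q, the polynomial is irreducible over Q. Its two roots generate a degree-2 extension, so [K:Q] = 2.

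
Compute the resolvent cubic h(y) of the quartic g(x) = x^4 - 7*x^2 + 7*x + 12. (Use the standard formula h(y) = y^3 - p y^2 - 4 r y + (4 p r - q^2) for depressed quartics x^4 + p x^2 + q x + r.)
h(y) = y^3 + 7*y^2 - 48*y - 385

Identify coefficients: p = -7, q = 7, r = 12.
Plug into h(y) = y^3 - p y^2 - 4 r y + (4 p r - q^2):
  h(y) = y^3 - (-7) y^2 - 4*(12) y + (4*(-7)*(12) - (7)^2)
       = y^3 + (7) y^2 + (-48) y + (-385).
Simplifying: h(y) = y^3 + 7*y^2 - 48*y - 385.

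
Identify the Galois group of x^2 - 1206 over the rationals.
Gal(K/Q) = Z/2Z (cyclic of order 2)

x^2 - 1206 is irreducible over Q since 1206 is not a rational square. The splitting field Q(sqrt(1206)) has degree 2 over Q, and its unique nontrivial automorphism is sqrt(1206) ↦ -sqrt(1206). Hence Gal(Q(sqrt(1206))/Q) = Z/2Z.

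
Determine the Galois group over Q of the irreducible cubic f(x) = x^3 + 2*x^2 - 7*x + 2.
Gal(K/Q) = S_3 (symmetric group of order 6)

Compute the discriminant of x^3 + (2)*x^2 + (-7)*x + (2): Δ = 892. Since Δ is not a rational square, the Galois group is not contained in A_3; it must be the full S_3 (irreducibility of the cubic rules out anything smaller).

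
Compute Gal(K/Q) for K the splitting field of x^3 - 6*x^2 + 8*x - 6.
Gal(K/Q) = S_3 (symmetric group of order 6)

Compute the discriminant of x^3 + (-6)*x^2 + (8)*x + (-6): Δ = -716. Since Δ is not a rational square, the Galois group is not contained in A_3; it must be the full S_3 (irreducibility of the cubic rules out anything smaller).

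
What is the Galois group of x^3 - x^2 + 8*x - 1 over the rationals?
Gal(K/Q) = S_3 (symmetric group of order 6)

Compute the discriminant of x^3 + (-1)*x^2 + (8)*x + (-1): Δ = -1871. Since Δ is not a rational square, the Galois group is not contained in A_3; it must be the full S_3 (irreducibility of the cubic rules out anything smaller).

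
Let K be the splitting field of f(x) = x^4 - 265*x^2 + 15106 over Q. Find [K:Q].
[K:Q] = 4

f factors as (x^2 - 83)(x^2 - 182); the splitting field is K = Q(sqrt(83), sqrt(182)). Since 83, 182, and 15106 are all non-squares in Q, the three subfields Q(sqrt(83)), Q(sqrt(182)), Q(sqrt(15106)) are distinct degree-2 extensions, so [K:Q] = 4 (Klein four Galois group).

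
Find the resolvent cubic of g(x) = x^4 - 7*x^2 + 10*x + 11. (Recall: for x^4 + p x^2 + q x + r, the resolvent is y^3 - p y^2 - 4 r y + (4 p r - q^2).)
h(y) = y^3 + 7*y^2 - 44*y - 408

Identify coefficients: p = -7, q = 10, r = 11.
Plug into h(y) = y^3 - p y^2 - 4 r y + (4 p r - q^2):
  h(y) = y^3 - (-7) y^2 - 4*(11) y + (4*(-7)*(11) - (10)^2)
       = y^3 + (7) y^2 + (-44) y + (-408).
Simplifying: h(y) = y^3 + 7*y^2 - 44*y - 408.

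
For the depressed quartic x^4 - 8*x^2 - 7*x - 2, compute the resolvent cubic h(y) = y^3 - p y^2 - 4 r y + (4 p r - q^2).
h(y) = y^3 + 8*y^2 + 8*y + 15

Identify coefficients: p = -8, q = -7, r = -2.
Plug into h(y) = y^3 - p y^2 - 4 r y + (4 p r - q^2):
  h(y) = y^3 - (-8) y^2 - 4*(-2) y + (4*(-8)*(-2) - (-7)^2)
       = y^3 + (8) y^2 + (8) y + (15).
Simplifying: h(y) = y^3 + 8*y^2 + 8*y + 15.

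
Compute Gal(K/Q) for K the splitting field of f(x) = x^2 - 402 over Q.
Gal(K/Q) = Z/2Z (cyclic of order 2)

x^2 - 402 is irreducible over Q since 402 is not a rational square. The splitting field Q(sqrt(402)) has degree 2 over Q, and its unique nontrivial automorphism is sqrt(402) ↦ -sqrt(402). Hence Gal(Q(sqrt(402))/Q) = Z/2Z.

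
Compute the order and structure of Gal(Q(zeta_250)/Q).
|Gal(Q(zeta_250)/Q)| = phi(250) = 100; group ≅ (Z/250Z)^* ≅ Z/100Z

The n-th cyclotomic polynomial Φ_250(x) is the minimal polynomial of zeta_250 over Q and has degree phi(250) = 100. So Q(zeta_250) is a degree-100 Galois extension with Galois group (Z/250Z)^*. By CRT, (Z/250Z)^* ≅ (Z/2Z)^* × (Z/125Z)^*. Each prime-power unit group is (Z/2Z)^* ≅ trivial group (order 1); (Z/125Z)^* ≅ Z/100Z. Hence Gal(Q(zeta_250)/Q) ≅ Z/100Z.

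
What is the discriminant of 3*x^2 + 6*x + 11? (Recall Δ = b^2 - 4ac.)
Δ = -96

For a quadratic a x^2 + b x + c the discriminant is Δ = b^2 - 4ac = (6)^2 - 4*(3)*(11) = 36 - (132) = -96.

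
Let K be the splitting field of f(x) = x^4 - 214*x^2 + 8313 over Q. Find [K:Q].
[K:Q] = 4

f factors as (x^2 - 51)(x^2 - 163); the splitting field is K = Q(sqrt(51), sqrt(163)). Since 51, 163, and 8313 are all non-squares in Q, the three subfields Q(sqrt(51)), Q(sqrt(163)), Q(sqrt(8313)) are distinct degree-2 extensions, so [K:Q] = 4 (Klein four Galois group).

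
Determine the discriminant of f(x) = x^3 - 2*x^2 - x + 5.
Δ = -327

For x^3 + a x^2 + b x + c the discriminant is Δ = 18 a b c - 4 a^3 c + a^2 b^2 - 4 b^3 - 27 c^2.
Plug a = -2, b = -1, c = 5:
  18*(-2)*(-1)*(5) - 4*(-2)^3*(5) + (-2)^2*(-1)^2 - 4*(-1)^3 - 27*(5)^2
  = 180 + (160) + 4 + (4) + (-675)
  = -327.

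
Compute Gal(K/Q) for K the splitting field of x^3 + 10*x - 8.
Gal(K/Q) = S_3 (symmetric group of order 6)

Compute the discriminant of x^3 + (0)*x^2 + (10)*x + (-8): Δ = -5728. Since Δ is not a rational square, the Galois group is not contained in A_3; it must be the full S_3 (irreducibility of the cubic rules out anything smaller).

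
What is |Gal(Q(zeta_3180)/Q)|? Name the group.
|Gal(Q(zeta_3180)/Q)| = phi(3180) = 832; group ≅ (Z/3180Z)^* ≅ Z/2Z × Z/2Z × Z/4Z × Z/52Z

The n-th cyclotomic polynomial Φ_3180(x) is the minimal polynomial of zeta_3180 over Q and has degree phi(3180) = 832. So Q(zeta_3180) is a degree-832 Galois extension with Galois group (Z/3180Z)^*. By CRT, (Z/3180Z)^* ≅ (Z/4Z)^* × (Z/3Z)^* × (Z/5Z)^* × (Z/53Z)^*. Each prime-power unit group is (Z/4Z)^* ≅ Z/2Z; (Z/3Z)^* ≅ Z/2Z; (Z/5Z)^* ≅ Z/4Z; (Z/53Z)^* ≅ Z/52Z. Hence Gal(Q(zeta_3180)/Q) ≅ Z/2Z × Z/2Z × Z/4Z × Z/52Z.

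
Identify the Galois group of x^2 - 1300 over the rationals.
Gal(K/Q) = Z/2Z (cyclic of order 2)

x^2 - 1300 is irreducible over Q since 1300 is not a rational square. The splitting field Q(sqrt(1300)) has degree 2 over Q, and its unique nontrivial automorphism is sqrt(1300) ↦ -sqrt(1300). Hence Gal(Q(sqrt(1300))/Q) = Z/2Z.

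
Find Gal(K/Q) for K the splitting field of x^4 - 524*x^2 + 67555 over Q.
Gal(K/Q) = V_4 (Klein four-group, Z/2Z × Z/2Z)

f factors as (x^2 - 229)(x^2 - 295), so the splitting field is K = Q(sqrt(229), sqrt(295)). The elements 229, 295, 67555 are all non-squares in Q, so sqrt(229) and sqrt(295) generate independent quadratic extensions. Thus [K:Q] = 4 and Gal(K/Q) is generated by the two order-2 automorphisms sqrt(229) ↦ -sqrt(229) and sqrt(295) ↦ -sqrt(295), giving V_4.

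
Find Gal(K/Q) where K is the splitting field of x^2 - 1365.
Gal(K/Q) = Z/2Z (cyclic of order 2)

x^2 - 1365 is irreducible over Q since 1365 is not a rational square. The splitting field Q(sqrt(1365)) has degree 2 over Q, and its unique nontrivial automorphism is sqrt(1365) ↦ -sqrt(1365). Hence Gal(Q(sqrt(1365))/Q) = Z/2Z.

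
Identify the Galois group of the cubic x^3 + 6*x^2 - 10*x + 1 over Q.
Gal(K/Q) = S_3 (symmetric group of order 6)

Compute the discriminant of x^3 + (6)*x^2 + (-10)*x + (1): Δ = 5629. Since Δ is not a rational square, the Galois group is not contained in A_3; it must be the full S_3 (irreducibility of the cubic rules out anything smaller).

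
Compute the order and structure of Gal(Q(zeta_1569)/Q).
|Gal(Q(zeta_1569)/Q)| = phi(1569) = 1044; group ≅ (Z/1569Z)^* ≅ Z/2Z × Z/522Z

The n-th cyclotomic polynomial Φ_1569(x) is the minimal polynomial of zeta_1569 over Q and has degree phi(1569) = 1044. So Q(zeta_1569) is a degree-1044 Galois extension with Galois group (Z/1569Z)^*. By CRT, (Z/1569Z)^* ≅ (Z/3Z)^* × (Z/523Z)^*. Each prime-power unit group is (Z/3Z)^* ≅ Z/2Z; (Z/523Z)^* ≅ Z/522Z. Hence Gal(Q(zeta_1569)/Q) ≅ Z/2Z × Z/522Z.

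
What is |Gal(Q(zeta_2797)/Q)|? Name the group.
|Gal(Q(zeta_2797)/Q)| = phi(2797) = 2796; group ≅ (Z/2797Z)^* ≅ Z/2796Z

The n-th cyclotomic polynomial Φ_2797(x) is the minimal polynomial of zeta_2797 over Q and has degree phi(2797) = 2796. So Q(zeta_2797) is a degree-2796 Galois extension with Galois group (Z/2797Z)^*. (Z/2797Z)^* is cyclic since 2797 is an odd prime power (or 4). Hence Gal(Q(zeta_2797)/Q) ≅ Z/2796Z.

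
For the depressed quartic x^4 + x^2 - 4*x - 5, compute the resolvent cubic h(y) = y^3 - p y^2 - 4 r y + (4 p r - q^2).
h(y) = y^3 - y^2 + 20*y - 36

Identify coefficients: p = 1, q = -4, r = -5.
Plug into h(y) = y^3 - p y^2 - 4 r y + (4 p r - q^2):
  h(y) = y^3 - (1) y^2 - 4*(-5) y + (4*(1)*(-5) - (-4)^2)
       = y^3 + (-1) y^2 + (20) y + (-36).
Simplifying: h(y) = y^3 - y^2 + 20*y - 36.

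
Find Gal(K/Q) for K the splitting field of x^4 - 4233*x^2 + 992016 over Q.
Gal(K/Q) = Z/2Z (cyclic of order 2)

f factors as (x^2 - 3984)(x^2 - 249), so the splitting field is K = Q(sqrt(3984), sqrt(249)). The squarefree part of 3984 is 249 and the squarefree part of 249 is also 249, so sqrt(3984) and sqrt(249) are both rational multiples of sqrt(249). Hence Q(sqrt(3984)) = Q(sqrt(249)) = Q(sqrt(249)), and the splitting field collapses to a single degree-2 extension with Galois group Z/2Z.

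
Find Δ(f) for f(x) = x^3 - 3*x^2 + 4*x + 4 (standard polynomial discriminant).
Δ = -976

For x^3 + a x^2 + b x + c the discriminant is Δ = 18 a b c - 4 a^3 c + a^2 b^2 - 4 b^3 - 27 c^2.
Plug a = -3, b = 4, c = 4:
  18*(-3)*(4)*(4) - 4*(-3)^3*(4) + (-3)^2*(4)^2 - 4*(4)^3 - 27*(4)^2
  = -864 + (432) + 144 + (-256) + (-432)
  = -976.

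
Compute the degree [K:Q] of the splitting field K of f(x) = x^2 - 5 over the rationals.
[K:Q] = 2

The polynomial x^2 - 5 is irreducible over Q since 5 is not a perfect square. Its splitting field is Q(sqrt(5)), which has degree 2 over Q.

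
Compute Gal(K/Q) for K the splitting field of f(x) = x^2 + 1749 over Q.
Gal(K/Q) = Z/2Z (cyclic of order 2)

x^2 + 1749 is irreducible over Q since -1749 is not a rational square. The splitting field Q(sqrt(-1749)) has degree 2 over Q, and its unique nontrivial automorphism is sqrt(-1749) ↦ -sqrt(-1749). Hence Gal(Q(sqrt(-1749))/Q) = Z/2Z.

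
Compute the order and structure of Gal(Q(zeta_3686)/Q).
|Gal(Q(zeta_3686)/Q)| = phi(3686) = 1728; group ≅ (Z/3686Z)^* ≅ Z/18Z × Z/96Z

The n-th cyclotomic polynomial Φ_3686(x) is the minimal polynomial of zeta_3686 over Q and has degree phi(3686) = 1728. So Q(zeta_3686) is a degree-1728 Galois extension with Galois group (Z/3686Z)^*. By CRT, (Z/3686Z)^* ≅ (Z/2Z)^* × (Z/19Z)^* × (Z/97Z)^*. Each prime-power unit group is (Z/2Z)^* ≅ trivial group (order 1); (Z/19Z)^* ≅ Z/18Z; (Z/97Z)^* ≅ Z/96Z. Hence Gal(Q(zeta_3686)/Q) ≅ Z/18Z × Z/96Z.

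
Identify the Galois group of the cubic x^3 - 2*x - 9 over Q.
Gal(K/Q) = S_3 (symmetric group of order 6)

Compute the discriminant of x^3 + (0)*x^2 + (-2)*x + (-9): Δ = -2155. Since Δ is not a rational square, the Galois group is not contained in A_3; it must be the full S_3 (irreducibility of the cubic rules out anything smaller).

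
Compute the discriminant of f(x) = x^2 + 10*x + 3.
Δ = 88

For a quadratic a x^2 + b x + c the discriminant is Δ = b^2 - 4ac = (10)^2 - 4*(1)*(3) = 100 - (12) = 88.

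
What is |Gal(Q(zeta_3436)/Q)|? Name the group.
|Gal(Q(zeta_3436)/Q)| = phi(3436) = 1716; group ≅ (Z/3436Z)^* ≅ Z/2Z × Z/858Z

The n-th cyclotomic polynomial Φ_3436(x) is the minimal polynomial of zeta_3436 over Q and has degree phi(3436) = 1716. So Q(zeta_3436) is a degree-1716 Galois extension with Galois group (Z/3436Z)^*. By CRT, (Z/3436Z)^* ≅ (Z/4Z)^* × (Z/859Z)^*. Each prime-power unit group is (Z/4Z)^* ≅ Z/2Z; (Z/859Z)^* ≅ Z/858Z. Hence Gal(Q(zeta_3436)/Q) ≅ Z/2Z × Z/858Z.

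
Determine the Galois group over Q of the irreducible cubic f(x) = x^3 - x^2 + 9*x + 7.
Gal(K/Q) = S_3 (symmetric group of order 6)

Compute the discriminant of x^3 + (-1)*x^2 + (9)*x + (7): Δ = -5264. Since Δ is not a rational square, the Galois group is not contained in A_3; it must be the full S_3 (irreducibility of the cubic rules out anything smaller).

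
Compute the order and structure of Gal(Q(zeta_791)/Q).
|Gal(Q(zeta_791)/Q)| = phi(791) = 672; group ≅ (Z/791Z)^* ≅ Z/6Z × Z/112Z

The n-th cyclotomic polynomial Φ_791(x) is the minimal polynomial of zeta_791 over Q and has degree phi(791) = 672. So Q(zeta_791) is a degree-672 Galois extension with Galois group (Z/791Z)^*. By CRT, (Z/791Z)^* ≅ (Z/7Z)^* × (Z/113Z)^*. Each prime-power unit group is (Z/7Z)^* ≅ Z/6Z; (Z/113Z)^* ≅ Z/112Z. Hence Gal(Q(zeta_791)/Q) ≅ Z/6Z × Z/112Z.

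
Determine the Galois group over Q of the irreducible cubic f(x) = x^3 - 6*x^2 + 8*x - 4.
Gal(K/Q) = S_3 (symmetric group of order 6)

Compute the discriminant of x^3 + (-6)*x^2 + (8)*x + (-4): Δ = -176. Since Δ is not a rational square, the Galois group is not contained in A_3; it must be the full S_3 (irreducibility of the cubic rules out anything smaller).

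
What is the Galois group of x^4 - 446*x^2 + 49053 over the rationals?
Gal(K/Q) = V_4 (Klein four-group, Z/2Z × Z/2Z)

f factors as (x^2 - 249)(x^2 - 197), so the splitting field is K = Q(sqrt(249), sqrt(197)). The elements 249, 197, 49053 are all non-squares in Q, so sqrt(249) and sqrt(197) generate independent quadratic extensions. Thus [K:Q] = 4 and Gal(K/Q) is generated by the two order-2 automorphisms sqrt(249) ↦ -sqrt(249) and sqrt(197) ↦ -sqrt(197), giving V_4.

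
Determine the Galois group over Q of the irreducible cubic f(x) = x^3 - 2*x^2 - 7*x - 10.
Gal(K/Q) = S_3 (symmetric group of order 6)

Compute the discriminant of x^3 + (-2)*x^2 + (-7)*x + (-10): Δ = -3972. Since Δ is not a rational square, the Galois group is not contained in A_3; it must be the full S_3 (irreducibility of the cubic rules out anything smaller).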